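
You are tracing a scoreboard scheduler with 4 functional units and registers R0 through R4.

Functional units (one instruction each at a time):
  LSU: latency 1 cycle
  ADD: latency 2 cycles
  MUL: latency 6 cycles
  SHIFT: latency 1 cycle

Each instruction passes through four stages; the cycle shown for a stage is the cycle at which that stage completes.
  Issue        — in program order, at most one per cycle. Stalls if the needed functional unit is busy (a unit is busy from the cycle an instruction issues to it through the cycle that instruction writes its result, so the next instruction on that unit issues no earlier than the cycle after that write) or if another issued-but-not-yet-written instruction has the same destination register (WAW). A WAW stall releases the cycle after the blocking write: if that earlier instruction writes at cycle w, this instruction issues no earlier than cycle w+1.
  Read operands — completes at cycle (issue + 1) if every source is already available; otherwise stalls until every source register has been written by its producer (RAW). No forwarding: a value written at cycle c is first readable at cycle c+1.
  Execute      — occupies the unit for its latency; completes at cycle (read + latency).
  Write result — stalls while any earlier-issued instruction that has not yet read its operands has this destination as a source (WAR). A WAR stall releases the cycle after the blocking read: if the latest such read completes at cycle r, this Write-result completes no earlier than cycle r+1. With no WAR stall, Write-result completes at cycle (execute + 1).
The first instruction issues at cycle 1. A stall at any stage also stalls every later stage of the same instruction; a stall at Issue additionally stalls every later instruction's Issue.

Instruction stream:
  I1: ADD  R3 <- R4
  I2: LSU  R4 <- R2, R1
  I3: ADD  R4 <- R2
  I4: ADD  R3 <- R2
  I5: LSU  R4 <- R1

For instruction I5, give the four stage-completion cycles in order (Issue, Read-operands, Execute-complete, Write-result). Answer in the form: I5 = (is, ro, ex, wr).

I1  is:1  ro:2  ex:4  wr:5
I2  is:2  ro:3  ex:4  wr:5
I3  is:6  ro:7  ex:9  wr:10  — WAW R4: wait I2 write@5
I4  is:11  ro:12  ex:14  wr:15  — struct: ADD busy until I3 writes@10
I5  is:12  ro:13  ex:14  wr:15

I5 = (12, 13, 14, 15)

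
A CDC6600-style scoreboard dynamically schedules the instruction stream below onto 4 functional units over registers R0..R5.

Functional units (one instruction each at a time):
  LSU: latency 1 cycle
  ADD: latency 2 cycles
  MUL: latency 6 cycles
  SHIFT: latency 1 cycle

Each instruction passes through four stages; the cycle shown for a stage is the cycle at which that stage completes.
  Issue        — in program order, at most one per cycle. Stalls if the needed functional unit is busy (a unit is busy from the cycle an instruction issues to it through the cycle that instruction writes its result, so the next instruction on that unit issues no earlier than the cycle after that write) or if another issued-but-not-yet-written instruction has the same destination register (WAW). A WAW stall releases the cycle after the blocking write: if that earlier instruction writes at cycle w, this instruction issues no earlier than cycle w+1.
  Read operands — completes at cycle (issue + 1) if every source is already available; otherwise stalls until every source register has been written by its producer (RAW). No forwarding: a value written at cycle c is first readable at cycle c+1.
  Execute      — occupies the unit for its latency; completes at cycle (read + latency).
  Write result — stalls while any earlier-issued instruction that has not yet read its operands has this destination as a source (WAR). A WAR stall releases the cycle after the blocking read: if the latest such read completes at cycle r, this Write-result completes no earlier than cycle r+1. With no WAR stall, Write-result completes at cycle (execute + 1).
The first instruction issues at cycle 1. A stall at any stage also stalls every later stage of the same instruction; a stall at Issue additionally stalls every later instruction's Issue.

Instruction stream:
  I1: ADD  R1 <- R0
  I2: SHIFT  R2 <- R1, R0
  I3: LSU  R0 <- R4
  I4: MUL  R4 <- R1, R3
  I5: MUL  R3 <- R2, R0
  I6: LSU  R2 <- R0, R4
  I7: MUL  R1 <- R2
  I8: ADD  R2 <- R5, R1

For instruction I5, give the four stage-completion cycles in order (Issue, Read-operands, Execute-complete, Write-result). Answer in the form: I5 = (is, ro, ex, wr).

[1] I1 dispatched to ADD
[2] I1 operands ready | I2 dispatched to SHIFT
[3] I3 dispatched to LSU
[4] I1 complete | I3 operands ready | I4 dispatched to MUL
[5] R1←I1 | I3 complete
[6] I2 operands ready | I4 operands ready
[7] I2 complete | R0←I3
[8] R2←I2
[12] I4 complete
[13] R4←I4
[14] I5 dispatched to MUL
[15] I5 operands ready | I6 dispatched to LSU
[16] I6 operands ready
[17] I6 complete
[18] R2←I6
[21] I5 complete
[22] R3←I5
[23] I7 dispatched to MUL
[24] I7 operands ready | I8 dispatched to ADD
[30] I7 complete
[31] R1←I7
[32] I8 operands ready
[34] I8 complete
[35] R2←I8

I5 = (14, 15, 21, 22)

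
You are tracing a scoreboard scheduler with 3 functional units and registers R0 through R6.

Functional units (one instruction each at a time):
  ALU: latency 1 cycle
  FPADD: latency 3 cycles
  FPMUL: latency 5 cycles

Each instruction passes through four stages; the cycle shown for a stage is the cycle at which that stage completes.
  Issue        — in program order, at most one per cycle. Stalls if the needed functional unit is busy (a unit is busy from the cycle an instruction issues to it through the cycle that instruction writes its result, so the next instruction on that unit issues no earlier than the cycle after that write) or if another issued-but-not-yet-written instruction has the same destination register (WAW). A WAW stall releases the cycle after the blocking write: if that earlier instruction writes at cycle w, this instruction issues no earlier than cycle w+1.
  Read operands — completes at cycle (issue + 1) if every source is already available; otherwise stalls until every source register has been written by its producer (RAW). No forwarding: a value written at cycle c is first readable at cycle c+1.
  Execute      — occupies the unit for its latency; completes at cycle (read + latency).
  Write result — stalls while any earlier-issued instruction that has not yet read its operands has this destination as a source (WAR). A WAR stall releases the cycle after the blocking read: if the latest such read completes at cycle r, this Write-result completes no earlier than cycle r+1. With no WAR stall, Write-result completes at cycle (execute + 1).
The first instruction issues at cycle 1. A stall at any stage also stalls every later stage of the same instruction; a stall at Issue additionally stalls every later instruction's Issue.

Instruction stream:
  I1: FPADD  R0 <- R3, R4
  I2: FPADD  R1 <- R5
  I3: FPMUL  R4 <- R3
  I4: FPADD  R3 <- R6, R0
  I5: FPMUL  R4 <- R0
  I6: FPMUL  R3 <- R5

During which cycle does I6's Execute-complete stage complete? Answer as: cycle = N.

cycle = 30

I1  is:1  ro:2  ex:5  wr:6
I2  is:7  ro:8  ex:11  wr:12  — struct: FPADD busy until I1 writes@6
I3  is:8  ro:9  ex:14  wr:15
I4  is:13  ro:14  ex:17  wr:18  — struct: FPADD busy until I2 writes@12
I5  is:16  ro:17  ex:22  wr:23  — struct: FPMUL busy until I3 writes@15
I6  is:24  ro:25  ex:30  wr:31  — struct: FPMUL busy until I5 writes@23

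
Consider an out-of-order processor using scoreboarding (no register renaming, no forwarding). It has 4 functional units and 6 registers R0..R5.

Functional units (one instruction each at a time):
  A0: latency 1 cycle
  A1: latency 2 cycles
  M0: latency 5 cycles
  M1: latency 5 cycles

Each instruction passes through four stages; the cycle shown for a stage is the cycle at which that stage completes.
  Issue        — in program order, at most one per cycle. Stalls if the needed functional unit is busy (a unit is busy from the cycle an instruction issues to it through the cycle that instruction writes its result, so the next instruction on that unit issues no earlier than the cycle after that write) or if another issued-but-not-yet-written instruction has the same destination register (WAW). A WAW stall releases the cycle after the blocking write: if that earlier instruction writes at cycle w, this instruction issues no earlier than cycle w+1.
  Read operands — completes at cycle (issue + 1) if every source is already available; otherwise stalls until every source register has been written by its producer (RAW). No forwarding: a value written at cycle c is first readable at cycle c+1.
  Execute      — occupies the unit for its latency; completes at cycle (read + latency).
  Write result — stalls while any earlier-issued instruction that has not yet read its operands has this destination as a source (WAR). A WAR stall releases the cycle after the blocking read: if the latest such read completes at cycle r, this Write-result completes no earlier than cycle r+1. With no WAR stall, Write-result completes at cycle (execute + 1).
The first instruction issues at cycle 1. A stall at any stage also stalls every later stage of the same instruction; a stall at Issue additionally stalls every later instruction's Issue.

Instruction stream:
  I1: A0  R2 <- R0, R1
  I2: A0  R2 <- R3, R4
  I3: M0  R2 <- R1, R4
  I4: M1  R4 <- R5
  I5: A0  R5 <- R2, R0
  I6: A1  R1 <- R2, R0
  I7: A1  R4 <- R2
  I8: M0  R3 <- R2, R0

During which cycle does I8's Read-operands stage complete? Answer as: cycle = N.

cycle = 23

cycle 1: I1→A0
cycle 2: I1 RO
cycle 3: I1 EX
cycle 4: I1 WR R2
cycle 5: I2→A0
cycle 6: I2 RO
cycle 7: I2 EX
cycle 8: I2 WR R2
cycle 9: I3→M0
cycle 10: I3 RO | I4→M1
cycle 11: I4 RO | I5→A0
cycle 12: I6→A1
cycle 15: I3 EX
cycle 16: I3 WR R2 | I4 EX
cycle 17: I4 WR R4 | I5 RO | I6 RO
cycle 18: I5 EX
cycle 19: I5 WR R5 | I6 EX
cycle 20: I6 WR R1
cycle 21: I7→A1
cycle 22: I7 RO | I8→M0
cycle 23: I8 RO
cycle 24: I7 EX
cycle 25: I7 WR R4
cycle 28: I8 EX
cycle 29: I8 WR R3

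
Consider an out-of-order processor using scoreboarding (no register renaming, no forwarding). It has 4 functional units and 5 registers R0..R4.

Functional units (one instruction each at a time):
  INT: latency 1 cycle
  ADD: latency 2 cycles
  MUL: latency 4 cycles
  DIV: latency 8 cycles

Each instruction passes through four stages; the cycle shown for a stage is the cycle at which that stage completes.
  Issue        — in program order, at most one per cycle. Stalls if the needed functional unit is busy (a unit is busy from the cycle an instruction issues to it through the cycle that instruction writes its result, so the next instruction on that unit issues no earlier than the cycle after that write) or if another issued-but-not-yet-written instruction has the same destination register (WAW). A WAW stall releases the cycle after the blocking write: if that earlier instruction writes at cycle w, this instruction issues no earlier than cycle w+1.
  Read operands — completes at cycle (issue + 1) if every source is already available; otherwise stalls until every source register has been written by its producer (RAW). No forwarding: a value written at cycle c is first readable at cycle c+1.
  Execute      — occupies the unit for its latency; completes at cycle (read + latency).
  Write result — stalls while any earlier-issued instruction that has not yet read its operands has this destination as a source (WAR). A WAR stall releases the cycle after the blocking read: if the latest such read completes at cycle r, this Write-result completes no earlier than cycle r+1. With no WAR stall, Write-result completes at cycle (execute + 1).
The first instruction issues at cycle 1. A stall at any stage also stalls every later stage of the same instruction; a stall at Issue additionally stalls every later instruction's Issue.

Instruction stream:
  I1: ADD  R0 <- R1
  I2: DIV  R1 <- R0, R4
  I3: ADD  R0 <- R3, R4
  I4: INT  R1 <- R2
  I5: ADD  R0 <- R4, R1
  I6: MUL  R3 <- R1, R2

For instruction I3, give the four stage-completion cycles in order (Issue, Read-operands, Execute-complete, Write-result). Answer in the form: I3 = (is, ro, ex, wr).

I3 = (6, 7, 9, 10)

I1: IS=1 RO=2 EX=4 WR=5
I2: IS=2 RO=6 EX=14 WR=15  [RAW R0: wait I1 write@5]
I3: IS=6 RO=7 EX=9 WR=10  [struct: ADD busy until I1 writes@5]
I4: IS=16 RO=17 EX=18 WR=19  [WAW R1: wait I2 write@15]
I5: IS=17 RO=20 EX=22 WR=23  [RAW R1: wait I4 write@19]
I6: IS=18 RO=20 EX=24 WR=25  [RAW R1: wait I4 write@19]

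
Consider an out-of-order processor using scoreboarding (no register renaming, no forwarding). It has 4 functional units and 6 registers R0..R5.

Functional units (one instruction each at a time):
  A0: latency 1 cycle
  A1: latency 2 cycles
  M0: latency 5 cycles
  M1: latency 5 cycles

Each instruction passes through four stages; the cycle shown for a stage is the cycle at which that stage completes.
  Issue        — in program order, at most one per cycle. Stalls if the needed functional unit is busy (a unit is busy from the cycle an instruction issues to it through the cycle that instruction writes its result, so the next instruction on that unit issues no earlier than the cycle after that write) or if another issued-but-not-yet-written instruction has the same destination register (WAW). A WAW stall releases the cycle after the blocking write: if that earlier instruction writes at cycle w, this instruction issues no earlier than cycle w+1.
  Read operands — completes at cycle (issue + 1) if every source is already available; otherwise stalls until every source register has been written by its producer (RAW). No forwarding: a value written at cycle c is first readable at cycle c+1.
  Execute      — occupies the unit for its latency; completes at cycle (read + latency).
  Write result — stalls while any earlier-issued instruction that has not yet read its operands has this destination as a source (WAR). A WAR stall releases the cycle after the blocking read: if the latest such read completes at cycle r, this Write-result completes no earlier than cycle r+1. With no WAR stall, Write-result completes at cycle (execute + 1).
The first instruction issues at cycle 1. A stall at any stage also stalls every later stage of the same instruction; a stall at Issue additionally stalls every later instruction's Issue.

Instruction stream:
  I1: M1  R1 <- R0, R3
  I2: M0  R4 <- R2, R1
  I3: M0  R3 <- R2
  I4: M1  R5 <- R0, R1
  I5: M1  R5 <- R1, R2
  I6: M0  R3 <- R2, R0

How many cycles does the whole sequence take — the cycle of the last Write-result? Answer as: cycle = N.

cycle = 33

  I1 | 1 | 2 | 7 | 8
  I2 | 2 | 9 | 14 | 15   RAW R1: wait I1 write@8
  I3 | 16 | 17 | 22 | 23   struct: M0 busy until I2 writes@15
  I4 | 17 | 18 | 23 | 24
  I5 | 25 | 26 | 31 | 32   struct: M1 busy until I4 writes@24
  I6 | 26 | 27 | 32 | 33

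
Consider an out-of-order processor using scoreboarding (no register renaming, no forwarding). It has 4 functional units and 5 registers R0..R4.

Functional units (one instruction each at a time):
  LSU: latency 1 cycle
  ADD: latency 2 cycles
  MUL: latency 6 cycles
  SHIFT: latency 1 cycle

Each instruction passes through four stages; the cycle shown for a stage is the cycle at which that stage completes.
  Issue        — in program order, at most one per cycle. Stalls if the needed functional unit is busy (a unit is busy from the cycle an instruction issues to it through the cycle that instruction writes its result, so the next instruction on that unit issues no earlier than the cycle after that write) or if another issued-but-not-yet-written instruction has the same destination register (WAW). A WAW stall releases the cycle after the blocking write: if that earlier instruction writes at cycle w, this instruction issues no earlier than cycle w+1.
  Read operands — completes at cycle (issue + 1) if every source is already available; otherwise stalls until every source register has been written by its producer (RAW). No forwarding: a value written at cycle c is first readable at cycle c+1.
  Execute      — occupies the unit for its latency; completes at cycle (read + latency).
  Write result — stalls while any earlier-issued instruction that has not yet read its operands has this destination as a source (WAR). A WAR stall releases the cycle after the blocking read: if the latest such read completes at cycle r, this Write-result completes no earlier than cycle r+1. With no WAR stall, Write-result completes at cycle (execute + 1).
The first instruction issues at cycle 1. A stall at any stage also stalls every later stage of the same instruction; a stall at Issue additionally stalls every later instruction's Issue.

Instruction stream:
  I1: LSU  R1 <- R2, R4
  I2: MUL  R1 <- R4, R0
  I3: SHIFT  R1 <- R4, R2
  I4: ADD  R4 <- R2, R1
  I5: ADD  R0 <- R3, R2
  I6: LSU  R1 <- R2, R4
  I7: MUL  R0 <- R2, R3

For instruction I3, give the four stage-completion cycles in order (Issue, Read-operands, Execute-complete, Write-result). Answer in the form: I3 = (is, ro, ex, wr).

I3 = (14, 15, 16, 17)

c1: I1 dispatched to LSU
c2: I1 operands ready
c3: I1 complete
c4: R1←I1
c5: I2 dispatched to MUL
c6: I2 operands ready
c12: I2 complete
c13: R1←I2
c14: I3 dispatched to SHIFT
c15: I3 operands ready; I4 dispatched to ADD
c16: I3 complete
c17: R1←I3
c18: I4 operands ready
c20: I4 complete
c21: R4←I4
c22: I5 dispatched to ADD
c23: I5 operands ready; I6 dispatched to LSU
c24: I6 operands ready
c25: I5 complete; I6 complete
c26: R0←I5; R1←I6
c27: I7 dispatched to MUL
c28: I7 operands ready
c34: I7 complete
c35: R0←I7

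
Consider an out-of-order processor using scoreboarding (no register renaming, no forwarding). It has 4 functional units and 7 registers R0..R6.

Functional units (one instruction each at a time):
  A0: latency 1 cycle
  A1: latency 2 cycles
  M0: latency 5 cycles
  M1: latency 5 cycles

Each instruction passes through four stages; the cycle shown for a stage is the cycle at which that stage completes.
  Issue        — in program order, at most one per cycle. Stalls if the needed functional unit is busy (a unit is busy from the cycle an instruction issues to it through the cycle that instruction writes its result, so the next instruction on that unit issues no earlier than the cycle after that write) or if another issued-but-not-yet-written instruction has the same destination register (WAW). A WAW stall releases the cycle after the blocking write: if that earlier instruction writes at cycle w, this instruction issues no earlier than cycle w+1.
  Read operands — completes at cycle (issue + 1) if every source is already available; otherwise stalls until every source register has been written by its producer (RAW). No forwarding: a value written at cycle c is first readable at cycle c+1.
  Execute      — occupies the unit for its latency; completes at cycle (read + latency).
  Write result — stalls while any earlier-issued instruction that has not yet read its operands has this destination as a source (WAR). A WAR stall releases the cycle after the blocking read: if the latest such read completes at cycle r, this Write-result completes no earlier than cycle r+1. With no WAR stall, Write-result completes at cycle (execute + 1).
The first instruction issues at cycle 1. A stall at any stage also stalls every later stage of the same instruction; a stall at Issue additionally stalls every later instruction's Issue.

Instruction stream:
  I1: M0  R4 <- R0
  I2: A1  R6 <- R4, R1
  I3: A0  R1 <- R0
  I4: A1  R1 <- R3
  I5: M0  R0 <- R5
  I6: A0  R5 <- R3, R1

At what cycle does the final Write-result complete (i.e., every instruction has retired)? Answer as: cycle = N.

cycle = 21

cycle 1: I1→M0
cycle 2: I1 RO; I2→A1
cycle 3: I3→A0
cycle 4: I3 RO
cycle 5: I3 EX
cycle 7: I1 EX
cycle 8: I1 WR R4
cycle 9: I2 RO
cycle 10: I3 WR R1
cycle 11: I2 EX
cycle 12: I2 WR R6
cycle 13: I4→A1
cycle 14: I4 RO; I5→M0
cycle 15: I5 RO; I6→A0
cycle 16: I4 EX
cycle 17: I4 WR R1
cycle 18: I6 RO
cycle 19: I6 EX
cycle 20: I5 EX; I6 WR R5
cycle 21: I5 WR R0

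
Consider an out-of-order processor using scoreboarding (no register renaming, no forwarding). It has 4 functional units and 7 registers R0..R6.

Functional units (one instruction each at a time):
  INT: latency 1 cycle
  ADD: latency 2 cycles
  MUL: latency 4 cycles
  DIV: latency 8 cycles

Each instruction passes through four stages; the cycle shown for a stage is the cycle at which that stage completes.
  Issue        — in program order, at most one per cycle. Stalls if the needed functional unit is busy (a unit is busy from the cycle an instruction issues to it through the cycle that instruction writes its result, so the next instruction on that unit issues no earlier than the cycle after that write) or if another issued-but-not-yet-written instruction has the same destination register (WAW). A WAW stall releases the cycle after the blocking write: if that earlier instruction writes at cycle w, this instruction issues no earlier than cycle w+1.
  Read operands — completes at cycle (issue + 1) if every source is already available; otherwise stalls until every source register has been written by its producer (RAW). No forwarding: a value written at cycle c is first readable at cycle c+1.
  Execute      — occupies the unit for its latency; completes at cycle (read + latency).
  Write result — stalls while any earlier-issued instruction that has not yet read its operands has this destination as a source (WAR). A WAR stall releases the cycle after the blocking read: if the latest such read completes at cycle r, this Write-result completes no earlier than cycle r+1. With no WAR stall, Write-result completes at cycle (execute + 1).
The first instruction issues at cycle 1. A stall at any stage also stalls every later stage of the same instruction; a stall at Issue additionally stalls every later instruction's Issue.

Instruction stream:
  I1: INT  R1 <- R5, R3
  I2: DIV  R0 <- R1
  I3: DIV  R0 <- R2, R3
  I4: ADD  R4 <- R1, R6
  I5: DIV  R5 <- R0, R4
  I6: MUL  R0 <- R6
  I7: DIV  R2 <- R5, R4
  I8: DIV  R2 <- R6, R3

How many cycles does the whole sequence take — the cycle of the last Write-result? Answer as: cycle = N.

[1] issue I1 (INT)
[2] I1 read-ops, issue I2 (DIV)
[3] I1 finished on INT
[4] I1→R1
[5] I2 read-ops
[13] I2 finished on DIV
[14] I2→R0
[15] issue I3 (DIV)
[16] I3 read-ops, issue I4 (ADD)
[17] I4 read-ops
[19] I4 finished on ADD
[20] I4→R4
[24] I3 finished on DIV
[25] I3→R0
[26] issue I5 (DIV)
[27] I5 read-ops, issue I6 (MUL)
[28] I6 read-ops
[32] I6 finished on MUL
[33] I6→R0
[35] I5 finished on DIV
[36] I5→R5
[37] issue I7 (DIV)
[38] I7 read-ops
[46] I7 finished on DIV
[47] I7→R2
[48] issue I8 (DIV)
[49] I8 read-ops
[57] I8 finished on DIV
[58] I8→R2

cycle = 58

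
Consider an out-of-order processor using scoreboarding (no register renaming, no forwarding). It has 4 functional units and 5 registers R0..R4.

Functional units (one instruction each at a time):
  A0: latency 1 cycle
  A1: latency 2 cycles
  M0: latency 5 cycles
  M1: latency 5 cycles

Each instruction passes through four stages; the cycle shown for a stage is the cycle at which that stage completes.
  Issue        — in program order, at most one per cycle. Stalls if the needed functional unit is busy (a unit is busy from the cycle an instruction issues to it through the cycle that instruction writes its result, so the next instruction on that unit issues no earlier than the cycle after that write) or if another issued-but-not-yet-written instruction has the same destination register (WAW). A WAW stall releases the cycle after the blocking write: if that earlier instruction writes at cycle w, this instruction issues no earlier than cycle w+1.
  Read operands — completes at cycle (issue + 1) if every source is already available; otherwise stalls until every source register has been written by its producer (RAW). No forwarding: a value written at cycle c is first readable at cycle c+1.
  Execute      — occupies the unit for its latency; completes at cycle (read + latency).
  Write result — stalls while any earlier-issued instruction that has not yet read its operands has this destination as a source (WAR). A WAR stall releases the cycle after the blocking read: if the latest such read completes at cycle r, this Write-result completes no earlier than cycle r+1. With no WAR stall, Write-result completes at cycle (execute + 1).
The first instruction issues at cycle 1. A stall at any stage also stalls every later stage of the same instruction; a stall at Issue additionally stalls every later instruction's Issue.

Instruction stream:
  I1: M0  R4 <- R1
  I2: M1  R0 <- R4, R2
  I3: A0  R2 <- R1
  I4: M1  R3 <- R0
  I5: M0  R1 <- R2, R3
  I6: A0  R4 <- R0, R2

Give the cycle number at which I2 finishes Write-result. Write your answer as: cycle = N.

c1: issue I1 (M0)
c2: I1 read-ops · issue I2 (M1)
c3: issue I3 (A0)
c4: I3 read-ops
c5: I3 finished on A0
c7: I1 finished on M0
c8: I1→R4
c9: I2 read-ops
c10: I3→R2
c14: I2 finished on M1
c15: I2→R0
c16: issue I4 (M1)
c17: I4 read-ops · issue I5 (M0)
c18: issue I6 (A0)
c19: I6 read-ops
c20: I6 finished on A0
c21: I6→R4
c22: I4 finished on M1
c23: I4→R3
c24: I5 read-ops
c29: I5 finished on M0
c30: I5→R1

cycle = 15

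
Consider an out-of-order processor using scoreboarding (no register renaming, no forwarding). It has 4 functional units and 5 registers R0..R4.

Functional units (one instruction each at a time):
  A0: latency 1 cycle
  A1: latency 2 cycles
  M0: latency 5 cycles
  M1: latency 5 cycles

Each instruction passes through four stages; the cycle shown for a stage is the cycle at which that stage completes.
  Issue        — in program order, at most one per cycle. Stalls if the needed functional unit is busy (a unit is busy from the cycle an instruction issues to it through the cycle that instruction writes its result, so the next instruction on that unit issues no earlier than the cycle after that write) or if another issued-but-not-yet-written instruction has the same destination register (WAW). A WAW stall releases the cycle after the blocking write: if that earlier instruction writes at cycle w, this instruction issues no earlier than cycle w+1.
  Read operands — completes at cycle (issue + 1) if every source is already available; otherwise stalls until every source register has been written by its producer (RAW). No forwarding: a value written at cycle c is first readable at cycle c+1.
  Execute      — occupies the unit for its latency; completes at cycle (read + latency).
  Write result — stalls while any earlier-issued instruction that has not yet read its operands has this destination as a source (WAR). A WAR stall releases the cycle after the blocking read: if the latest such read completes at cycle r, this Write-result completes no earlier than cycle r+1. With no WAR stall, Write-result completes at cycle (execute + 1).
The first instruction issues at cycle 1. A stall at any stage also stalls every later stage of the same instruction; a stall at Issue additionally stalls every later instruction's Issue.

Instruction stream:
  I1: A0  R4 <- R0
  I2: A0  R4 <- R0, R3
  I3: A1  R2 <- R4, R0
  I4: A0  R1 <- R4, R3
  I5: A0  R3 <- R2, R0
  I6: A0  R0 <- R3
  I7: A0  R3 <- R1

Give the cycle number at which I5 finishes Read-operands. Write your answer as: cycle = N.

cycle = 14

[1] issue I1 (A0)
[2] I1 read-ops
[3] I1 finished on A0
[4] I1→R4
[5] issue I2 (A0)
[6] I2 read-ops · issue I3 (A1)
[7] I2 finished on A0
[8] I2→R4
[9] I3 read-ops · issue I4 (A0)
[10] I4 read-ops
[11] I3 finished on A1 · I4 finished on A0
[12] I3→R2 · I4→R1
[13] issue I5 (A0)
[14] I5 read-ops
[15] I5 finished on A0
[16] I5→R3
[17] issue I6 (A0)
[18] I6 read-ops
[19] I6 finished on A0
[20] I6→R0
[21] issue I7 (A0)
[22] I7 read-ops
[23] I7 finished on A0
[24] I7→R3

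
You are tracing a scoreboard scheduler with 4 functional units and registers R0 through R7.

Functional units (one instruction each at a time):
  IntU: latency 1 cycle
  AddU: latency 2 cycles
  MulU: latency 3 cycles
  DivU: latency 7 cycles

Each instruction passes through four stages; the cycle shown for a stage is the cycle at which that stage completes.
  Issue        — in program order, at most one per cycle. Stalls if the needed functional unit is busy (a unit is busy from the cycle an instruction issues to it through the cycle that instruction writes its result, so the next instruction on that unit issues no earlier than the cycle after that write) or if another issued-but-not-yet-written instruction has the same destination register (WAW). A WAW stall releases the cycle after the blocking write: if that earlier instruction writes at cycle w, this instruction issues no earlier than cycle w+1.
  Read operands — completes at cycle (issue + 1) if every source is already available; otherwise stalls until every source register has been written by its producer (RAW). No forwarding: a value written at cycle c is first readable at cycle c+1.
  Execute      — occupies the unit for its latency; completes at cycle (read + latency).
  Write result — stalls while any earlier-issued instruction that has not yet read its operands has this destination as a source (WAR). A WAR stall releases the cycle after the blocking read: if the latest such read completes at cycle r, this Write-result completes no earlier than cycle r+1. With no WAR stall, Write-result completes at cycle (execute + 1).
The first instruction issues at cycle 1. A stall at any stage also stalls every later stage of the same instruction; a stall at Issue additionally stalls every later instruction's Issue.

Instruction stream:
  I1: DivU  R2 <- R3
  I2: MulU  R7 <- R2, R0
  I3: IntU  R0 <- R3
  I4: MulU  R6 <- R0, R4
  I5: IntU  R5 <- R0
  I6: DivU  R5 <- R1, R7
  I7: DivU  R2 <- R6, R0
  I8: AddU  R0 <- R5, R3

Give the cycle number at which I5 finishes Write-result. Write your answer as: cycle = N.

  I1 | 1 | 2 | 9 | 10
  I2 | 2 | 11 | 14 | 15   RAW R2: wait I1 write@10
  I3 | 3 | 4 | 5 | 12   WAR R0: wait I2 read@11
  I4 | 16 | 17 | 20 | 21   struct: MulU busy until I2 writes@15
  I5 | 17 | 18 | 19 | 20
  I6 | 21 | 22 | 29 | 30   WAW R5: wait I5 write@20
  I7 | 31 | 32 | 39 | 40   struct: DivU busy until I6 writes@30
  I8 | 32 | 33 | 35 | 36

cycle = 20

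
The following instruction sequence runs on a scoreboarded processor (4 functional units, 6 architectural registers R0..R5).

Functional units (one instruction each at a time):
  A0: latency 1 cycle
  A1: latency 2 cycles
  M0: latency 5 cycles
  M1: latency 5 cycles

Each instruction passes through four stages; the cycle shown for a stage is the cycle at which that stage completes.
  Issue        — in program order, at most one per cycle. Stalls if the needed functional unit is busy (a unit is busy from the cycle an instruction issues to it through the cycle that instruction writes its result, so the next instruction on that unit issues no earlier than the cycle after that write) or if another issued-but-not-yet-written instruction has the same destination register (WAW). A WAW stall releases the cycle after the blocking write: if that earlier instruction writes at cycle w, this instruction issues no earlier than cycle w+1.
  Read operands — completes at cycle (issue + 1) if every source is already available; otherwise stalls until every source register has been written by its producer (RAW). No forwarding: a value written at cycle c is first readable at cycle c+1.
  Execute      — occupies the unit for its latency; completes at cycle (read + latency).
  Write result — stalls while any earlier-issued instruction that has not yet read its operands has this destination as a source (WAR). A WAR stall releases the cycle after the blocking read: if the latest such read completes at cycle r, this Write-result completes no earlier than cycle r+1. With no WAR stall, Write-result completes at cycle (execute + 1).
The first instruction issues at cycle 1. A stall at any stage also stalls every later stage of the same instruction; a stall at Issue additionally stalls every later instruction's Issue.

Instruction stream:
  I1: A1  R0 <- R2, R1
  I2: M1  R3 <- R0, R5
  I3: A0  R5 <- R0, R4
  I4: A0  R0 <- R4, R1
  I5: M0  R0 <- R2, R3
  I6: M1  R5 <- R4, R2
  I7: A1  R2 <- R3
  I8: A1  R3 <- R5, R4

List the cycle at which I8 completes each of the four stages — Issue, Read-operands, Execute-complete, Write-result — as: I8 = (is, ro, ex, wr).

1) issue 1, read 2, done 4, write 5
2) issue 2, read 6, done 11, write 12  <RAW R0: wait I1 write@5>
3) issue 3, read 6, done 7, write 8  <RAW R0: wait I1 write@5>
4) issue 9, read 10, done 11, write 12  <struct: A0 busy until I3 writes@8>
5) issue 13, read 14, done 19, write 20  <WAW R0: wait I4 write@12>
6) issue 14, read 15, done 20, write 21
7) issue 15, read 16, done 18, write 19
8) issue 20, read 22, done 24, write 25  <struct: A1 busy until I7 writes@19 / RAW R5: wait I6 write@21>

I8 = (20, 22, 24, 25)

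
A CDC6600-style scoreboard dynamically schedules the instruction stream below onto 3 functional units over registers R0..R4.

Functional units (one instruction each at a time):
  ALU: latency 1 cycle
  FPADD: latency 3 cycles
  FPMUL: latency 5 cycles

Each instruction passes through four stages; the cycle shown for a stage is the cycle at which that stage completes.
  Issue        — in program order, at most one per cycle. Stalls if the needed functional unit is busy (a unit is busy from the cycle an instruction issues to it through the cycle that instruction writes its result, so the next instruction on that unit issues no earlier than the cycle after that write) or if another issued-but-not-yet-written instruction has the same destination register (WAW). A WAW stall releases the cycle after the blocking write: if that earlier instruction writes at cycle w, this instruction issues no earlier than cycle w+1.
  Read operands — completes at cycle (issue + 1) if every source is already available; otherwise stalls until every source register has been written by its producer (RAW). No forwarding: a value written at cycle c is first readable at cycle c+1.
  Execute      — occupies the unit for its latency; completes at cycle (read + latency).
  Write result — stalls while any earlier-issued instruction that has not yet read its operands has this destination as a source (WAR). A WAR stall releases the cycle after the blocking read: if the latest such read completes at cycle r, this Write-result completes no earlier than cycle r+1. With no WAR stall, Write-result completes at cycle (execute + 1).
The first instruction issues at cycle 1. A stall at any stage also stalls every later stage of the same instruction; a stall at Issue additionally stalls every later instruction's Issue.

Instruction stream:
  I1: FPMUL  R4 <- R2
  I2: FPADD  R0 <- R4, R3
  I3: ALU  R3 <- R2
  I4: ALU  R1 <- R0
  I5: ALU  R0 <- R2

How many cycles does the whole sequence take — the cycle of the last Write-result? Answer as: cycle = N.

cycle = 20

[1] I1 issues→FPMUL
[2] I1 reads | I2 issues→FPADD
[3] I3 issues→ALU
[4] I3 reads
[5] I3 exec-done
[7] I1 exec-done
[8] I1 writes R4
[9] I2 reads
[10] I3 writes R3
[11] I4 issues→ALU
[12] I2 exec-done
[13] I2 writes R0
[14] I4 reads
[15] I4 exec-done
[16] I4 writes R1
[17] I5 issues→ALU
[18] I5 reads
[19] I5 exec-done
[20] I5 writes R0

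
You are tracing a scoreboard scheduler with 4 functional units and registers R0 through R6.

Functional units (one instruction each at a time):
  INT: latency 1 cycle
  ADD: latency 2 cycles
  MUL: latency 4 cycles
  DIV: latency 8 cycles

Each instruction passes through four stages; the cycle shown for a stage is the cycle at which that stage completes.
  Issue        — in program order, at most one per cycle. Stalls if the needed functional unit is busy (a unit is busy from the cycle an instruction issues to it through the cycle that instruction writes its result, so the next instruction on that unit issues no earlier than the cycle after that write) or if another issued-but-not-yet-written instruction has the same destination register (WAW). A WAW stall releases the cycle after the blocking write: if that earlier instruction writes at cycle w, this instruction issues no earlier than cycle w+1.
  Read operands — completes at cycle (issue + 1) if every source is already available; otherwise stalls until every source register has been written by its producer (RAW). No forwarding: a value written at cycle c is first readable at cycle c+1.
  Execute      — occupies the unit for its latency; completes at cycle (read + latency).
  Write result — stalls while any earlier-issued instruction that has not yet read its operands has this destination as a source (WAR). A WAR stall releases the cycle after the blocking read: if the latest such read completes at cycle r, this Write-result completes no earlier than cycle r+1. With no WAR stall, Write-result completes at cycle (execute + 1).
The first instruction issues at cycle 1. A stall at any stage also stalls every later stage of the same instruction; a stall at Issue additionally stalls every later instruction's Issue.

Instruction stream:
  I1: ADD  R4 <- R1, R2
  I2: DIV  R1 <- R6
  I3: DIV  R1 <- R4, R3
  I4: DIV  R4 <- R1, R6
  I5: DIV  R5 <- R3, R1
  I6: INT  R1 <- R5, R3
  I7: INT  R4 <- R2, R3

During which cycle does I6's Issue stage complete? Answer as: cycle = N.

[I1] 1/2/4/5
[I2] 2/3/11/12
[I3] 13/14/22/23  (struct: DIV busy until I2 writes@12)
[I4] 24/25/33/34  (struct: DIV busy until I3 writes@23)
[I5] 35/36/44/45  (struct: DIV busy until I4 writes@34)
[I6] 36/46/47/48  (RAW R5: wait I5 write@45)
[I7] 49/50/51/52  (struct: INT busy until I6 writes@48)

cycle = 36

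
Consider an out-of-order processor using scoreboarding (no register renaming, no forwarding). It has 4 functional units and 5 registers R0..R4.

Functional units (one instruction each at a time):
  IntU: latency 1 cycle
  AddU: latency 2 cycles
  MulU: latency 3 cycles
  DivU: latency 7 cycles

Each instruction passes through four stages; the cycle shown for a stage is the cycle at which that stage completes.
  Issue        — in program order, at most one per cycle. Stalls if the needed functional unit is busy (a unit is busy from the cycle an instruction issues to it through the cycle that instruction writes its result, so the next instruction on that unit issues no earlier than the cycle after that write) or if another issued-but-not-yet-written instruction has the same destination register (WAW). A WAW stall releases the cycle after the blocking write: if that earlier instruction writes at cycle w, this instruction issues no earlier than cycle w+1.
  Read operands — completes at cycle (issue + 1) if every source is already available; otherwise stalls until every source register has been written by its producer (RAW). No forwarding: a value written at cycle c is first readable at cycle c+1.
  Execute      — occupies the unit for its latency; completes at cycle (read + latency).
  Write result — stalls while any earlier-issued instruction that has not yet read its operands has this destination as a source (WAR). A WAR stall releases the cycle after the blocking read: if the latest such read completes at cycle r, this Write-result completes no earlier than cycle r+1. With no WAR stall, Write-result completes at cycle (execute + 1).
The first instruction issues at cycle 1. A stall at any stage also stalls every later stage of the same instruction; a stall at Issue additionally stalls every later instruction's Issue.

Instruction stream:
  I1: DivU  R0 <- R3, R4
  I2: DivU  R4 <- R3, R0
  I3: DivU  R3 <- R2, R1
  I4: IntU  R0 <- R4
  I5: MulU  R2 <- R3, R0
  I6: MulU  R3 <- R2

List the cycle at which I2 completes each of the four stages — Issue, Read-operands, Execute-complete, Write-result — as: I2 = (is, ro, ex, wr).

I2 = (11, 12, 19, 20)

I1: IS=1 RO=2 EX=9 WR=10
I2: IS=11 RO=12 EX=19 WR=20  [struct: DivU busy until I1 writes@10]
I3: IS=21 RO=22 EX=29 WR=30  [struct: DivU busy until I2 writes@20]
I4: IS=22 RO=23 EX=24 WR=25
I5: IS=23 RO=31 EX=34 WR=35  [RAW R3: wait I3 write@30]
I6: IS=36 RO=37 EX=40 WR=41  [struct: MulU busy until I5 writes@35]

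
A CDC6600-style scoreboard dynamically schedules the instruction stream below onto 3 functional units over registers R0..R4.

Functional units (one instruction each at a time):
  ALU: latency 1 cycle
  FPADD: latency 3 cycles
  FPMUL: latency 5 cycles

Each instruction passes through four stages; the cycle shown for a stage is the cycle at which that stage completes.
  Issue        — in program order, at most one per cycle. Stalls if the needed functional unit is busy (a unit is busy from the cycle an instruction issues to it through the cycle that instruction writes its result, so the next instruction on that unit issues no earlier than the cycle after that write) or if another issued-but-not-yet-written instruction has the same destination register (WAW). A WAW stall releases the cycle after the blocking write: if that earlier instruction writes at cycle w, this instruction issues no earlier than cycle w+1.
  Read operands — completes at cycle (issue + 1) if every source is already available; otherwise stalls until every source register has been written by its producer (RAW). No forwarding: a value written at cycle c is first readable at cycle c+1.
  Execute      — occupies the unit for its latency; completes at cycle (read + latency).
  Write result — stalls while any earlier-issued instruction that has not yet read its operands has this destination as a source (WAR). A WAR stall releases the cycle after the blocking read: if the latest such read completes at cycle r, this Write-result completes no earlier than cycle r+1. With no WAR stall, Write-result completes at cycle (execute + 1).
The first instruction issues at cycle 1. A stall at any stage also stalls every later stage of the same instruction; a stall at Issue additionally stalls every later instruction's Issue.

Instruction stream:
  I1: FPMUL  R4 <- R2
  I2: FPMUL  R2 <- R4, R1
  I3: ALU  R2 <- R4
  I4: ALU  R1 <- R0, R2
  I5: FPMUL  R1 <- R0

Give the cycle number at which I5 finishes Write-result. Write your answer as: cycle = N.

cycle = 32

cycle 1: I1 issues→FPMUL
cycle 2: I1 reads
cycle 7: I1 exec-done
cycle 8: I1 writes R4
cycle 9: I2 issues→FPMUL
cycle 10: I2 reads
cycle 15: I2 exec-done
cycle 16: I2 writes R2
cycle 17: I3 issues→ALU
cycle 18: I3 reads
cycle 19: I3 exec-done
cycle 20: I3 writes R2
cycle 21: I4 issues→ALU
cycle 22: I4 reads
cycle 23: I4 exec-done
cycle 24: I4 writes R1
cycle 25: I5 issues→FPMUL
cycle 26: I5 reads
cycle 31: I5 exec-done
cycle 32: I5 writes R1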